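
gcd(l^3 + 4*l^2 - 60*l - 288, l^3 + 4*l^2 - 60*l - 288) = l^3 + 4*l^2 - 60*l - 288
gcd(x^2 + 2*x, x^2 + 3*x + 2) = x + 2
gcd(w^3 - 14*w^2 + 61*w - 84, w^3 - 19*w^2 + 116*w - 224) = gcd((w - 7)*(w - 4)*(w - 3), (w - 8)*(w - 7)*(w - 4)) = w^2 - 11*w + 28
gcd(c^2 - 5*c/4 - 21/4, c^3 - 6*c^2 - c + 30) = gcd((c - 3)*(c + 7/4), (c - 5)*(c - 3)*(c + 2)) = c - 3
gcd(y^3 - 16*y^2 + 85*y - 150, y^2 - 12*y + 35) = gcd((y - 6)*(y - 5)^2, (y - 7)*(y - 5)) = y - 5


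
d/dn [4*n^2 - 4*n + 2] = 8*n - 4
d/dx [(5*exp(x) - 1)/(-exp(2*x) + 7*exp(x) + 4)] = (5*exp(2*x) - 2*exp(x) + 27)*exp(x)/(exp(4*x) - 14*exp(3*x) + 41*exp(2*x) + 56*exp(x) + 16)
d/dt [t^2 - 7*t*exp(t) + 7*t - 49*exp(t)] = -7*t*exp(t) + 2*t - 56*exp(t) + 7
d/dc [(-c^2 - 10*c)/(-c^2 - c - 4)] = (-9*c^2 + 8*c + 40)/(c^4 + 2*c^3 + 9*c^2 + 8*c + 16)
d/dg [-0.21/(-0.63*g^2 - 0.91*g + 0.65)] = (-0.2646*g - 0.1911)/(0.63*g^2 + 0.91*g - 0.65)^2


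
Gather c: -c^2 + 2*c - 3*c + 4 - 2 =-c^2 - c + 2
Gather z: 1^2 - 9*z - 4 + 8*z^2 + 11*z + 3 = 8*z^2 + 2*z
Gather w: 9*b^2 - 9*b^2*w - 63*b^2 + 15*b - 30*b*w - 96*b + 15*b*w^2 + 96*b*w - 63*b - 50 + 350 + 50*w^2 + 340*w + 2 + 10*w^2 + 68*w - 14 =-54*b^2 - 144*b + w^2*(15*b + 60) + w*(-9*b^2 + 66*b + 408) + 288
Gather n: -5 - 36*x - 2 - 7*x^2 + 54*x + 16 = -7*x^2 + 18*x + 9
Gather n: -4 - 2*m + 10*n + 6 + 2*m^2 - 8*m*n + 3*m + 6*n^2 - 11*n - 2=2*m^2 + m + 6*n^2 + n*(-8*m - 1)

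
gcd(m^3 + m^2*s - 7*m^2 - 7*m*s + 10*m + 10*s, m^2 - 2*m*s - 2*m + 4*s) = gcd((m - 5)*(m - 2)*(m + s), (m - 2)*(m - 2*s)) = m - 2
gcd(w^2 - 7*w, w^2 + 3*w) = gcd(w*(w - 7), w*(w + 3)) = w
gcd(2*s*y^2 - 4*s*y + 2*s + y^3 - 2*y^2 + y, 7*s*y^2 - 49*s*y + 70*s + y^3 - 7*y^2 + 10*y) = 1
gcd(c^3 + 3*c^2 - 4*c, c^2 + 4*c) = c^2 + 4*c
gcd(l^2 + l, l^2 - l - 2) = l + 1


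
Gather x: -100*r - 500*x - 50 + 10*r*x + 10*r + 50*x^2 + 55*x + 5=-90*r + 50*x^2 + x*(10*r - 445) - 45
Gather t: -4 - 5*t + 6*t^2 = 6*t^2 - 5*t - 4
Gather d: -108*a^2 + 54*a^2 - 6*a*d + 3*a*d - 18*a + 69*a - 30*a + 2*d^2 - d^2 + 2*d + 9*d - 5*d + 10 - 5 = -54*a^2 + 21*a + d^2 + d*(6 - 3*a) + 5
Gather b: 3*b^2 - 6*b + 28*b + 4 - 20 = 3*b^2 + 22*b - 16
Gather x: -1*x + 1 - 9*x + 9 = 10 - 10*x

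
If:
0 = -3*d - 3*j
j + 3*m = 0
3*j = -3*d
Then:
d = 3*m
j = -3*m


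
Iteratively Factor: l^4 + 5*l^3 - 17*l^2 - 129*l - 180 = (l + 3)*(l^3 + 2*l^2 - 23*l - 60) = (l - 5)*(l + 3)*(l^2 + 7*l + 12) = (l - 5)*(l + 3)^2*(l + 4)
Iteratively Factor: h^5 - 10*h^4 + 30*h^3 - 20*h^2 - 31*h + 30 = (h - 3)*(h^4 - 7*h^3 + 9*h^2 + 7*h - 10) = (h - 3)*(h + 1)*(h^3 - 8*h^2 + 17*h - 10) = (h - 3)*(h - 2)*(h + 1)*(h^2 - 6*h + 5) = (h - 5)*(h - 3)*(h - 2)*(h + 1)*(h - 1)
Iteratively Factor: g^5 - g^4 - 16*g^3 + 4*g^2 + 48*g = (g + 2)*(g^4 - 3*g^3 - 10*g^2 + 24*g) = (g - 2)*(g + 2)*(g^3 - g^2 - 12*g) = (g - 2)*(g + 2)*(g + 3)*(g^2 - 4*g) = g*(g - 2)*(g + 2)*(g + 3)*(g - 4)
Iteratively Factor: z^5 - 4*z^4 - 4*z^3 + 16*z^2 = (z + 2)*(z^4 - 6*z^3 + 8*z^2) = (z - 4)*(z + 2)*(z^3 - 2*z^2) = z*(z - 4)*(z + 2)*(z^2 - 2*z) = z^2*(z - 4)*(z + 2)*(z - 2)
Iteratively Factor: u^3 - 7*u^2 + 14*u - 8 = (u - 1)*(u^2 - 6*u + 8) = (u - 2)*(u - 1)*(u - 4)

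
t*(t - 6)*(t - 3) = t^3 - 9*t^2 + 18*t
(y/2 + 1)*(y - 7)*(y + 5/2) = y^3/2 - 5*y^2/4 - 53*y/4 - 35/2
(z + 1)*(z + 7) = z^2 + 8*z + 7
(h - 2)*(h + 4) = h^2 + 2*h - 8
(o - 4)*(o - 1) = o^2 - 5*o + 4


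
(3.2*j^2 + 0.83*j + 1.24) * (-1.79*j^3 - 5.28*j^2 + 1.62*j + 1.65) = -5.728*j^5 - 18.3817*j^4 - 1.418*j^3 + 0.0774000000000001*j^2 + 3.3783*j + 2.046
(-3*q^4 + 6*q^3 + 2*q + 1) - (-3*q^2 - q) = -3*q^4 + 6*q^3 + 3*q^2 + 3*q + 1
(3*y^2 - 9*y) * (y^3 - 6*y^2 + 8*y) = 3*y^5 - 27*y^4 + 78*y^3 - 72*y^2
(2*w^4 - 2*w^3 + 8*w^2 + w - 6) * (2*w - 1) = 4*w^5 - 6*w^4 + 18*w^3 - 6*w^2 - 13*w + 6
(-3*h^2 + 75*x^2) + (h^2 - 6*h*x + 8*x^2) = -2*h^2 - 6*h*x + 83*x^2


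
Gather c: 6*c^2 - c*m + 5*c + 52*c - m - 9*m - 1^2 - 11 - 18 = 6*c^2 + c*(57 - m) - 10*m - 30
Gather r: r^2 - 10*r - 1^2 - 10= r^2 - 10*r - 11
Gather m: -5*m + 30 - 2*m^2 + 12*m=-2*m^2 + 7*m + 30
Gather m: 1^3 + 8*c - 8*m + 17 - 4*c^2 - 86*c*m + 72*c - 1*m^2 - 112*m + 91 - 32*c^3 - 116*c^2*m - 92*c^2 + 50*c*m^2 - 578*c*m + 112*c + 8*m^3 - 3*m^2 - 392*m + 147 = -32*c^3 - 96*c^2 + 192*c + 8*m^3 + m^2*(50*c - 4) + m*(-116*c^2 - 664*c - 512) + 256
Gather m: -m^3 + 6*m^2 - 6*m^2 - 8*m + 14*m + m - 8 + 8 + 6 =-m^3 + 7*m + 6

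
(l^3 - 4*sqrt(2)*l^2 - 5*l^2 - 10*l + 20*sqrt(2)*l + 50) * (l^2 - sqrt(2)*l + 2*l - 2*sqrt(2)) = l^5 - 5*sqrt(2)*l^4 - 3*l^4 - 12*l^3 + 15*sqrt(2)*l^3 + 6*l^2 + 60*sqrt(2)*l^2 - 30*sqrt(2)*l + 20*l - 100*sqrt(2)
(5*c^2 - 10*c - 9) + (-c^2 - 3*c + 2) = 4*c^2 - 13*c - 7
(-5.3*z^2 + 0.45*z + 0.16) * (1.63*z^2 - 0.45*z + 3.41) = -8.639*z^4 + 3.1185*z^3 - 18.0147*z^2 + 1.4625*z + 0.5456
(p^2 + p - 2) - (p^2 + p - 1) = -1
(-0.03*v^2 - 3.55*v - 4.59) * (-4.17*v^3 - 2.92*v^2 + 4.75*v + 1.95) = 0.1251*v^5 + 14.8911*v^4 + 29.3638*v^3 - 3.5182*v^2 - 28.725*v - 8.9505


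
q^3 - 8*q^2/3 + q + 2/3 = (q - 2)*(q - 1)*(q + 1/3)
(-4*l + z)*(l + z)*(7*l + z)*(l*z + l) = -28*l^4*z - 28*l^4 - 25*l^3*z^2 - 25*l^3*z + 4*l^2*z^3 + 4*l^2*z^2 + l*z^4 + l*z^3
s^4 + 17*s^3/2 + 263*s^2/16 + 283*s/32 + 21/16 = (s + 1/4)*(s + 1/2)*(s + 7/4)*(s + 6)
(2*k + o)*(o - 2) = 2*k*o - 4*k + o^2 - 2*o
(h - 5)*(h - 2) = h^2 - 7*h + 10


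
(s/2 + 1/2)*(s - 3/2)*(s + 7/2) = s^3/2 + 3*s^2/2 - 13*s/8 - 21/8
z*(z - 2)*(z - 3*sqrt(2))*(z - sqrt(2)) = z^4 - 4*sqrt(2)*z^3 - 2*z^3 + 6*z^2 + 8*sqrt(2)*z^2 - 12*z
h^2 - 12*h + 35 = (h - 7)*(h - 5)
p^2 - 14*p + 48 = (p - 8)*(p - 6)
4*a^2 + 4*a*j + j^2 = (2*a + j)^2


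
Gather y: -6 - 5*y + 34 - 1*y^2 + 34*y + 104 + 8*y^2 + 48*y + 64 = 7*y^2 + 77*y + 196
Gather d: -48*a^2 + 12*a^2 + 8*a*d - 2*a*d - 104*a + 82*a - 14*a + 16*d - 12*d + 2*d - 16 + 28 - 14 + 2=-36*a^2 - 36*a + d*(6*a + 6)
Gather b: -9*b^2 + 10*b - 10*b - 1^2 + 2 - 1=-9*b^2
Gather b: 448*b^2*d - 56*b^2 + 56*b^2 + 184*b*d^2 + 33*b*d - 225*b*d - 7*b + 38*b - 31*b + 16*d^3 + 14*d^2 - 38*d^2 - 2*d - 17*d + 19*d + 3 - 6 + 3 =448*b^2*d + b*(184*d^2 - 192*d) + 16*d^3 - 24*d^2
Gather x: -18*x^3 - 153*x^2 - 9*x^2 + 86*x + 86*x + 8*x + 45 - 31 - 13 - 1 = -18*x^3 - 162*x^2 + 180*x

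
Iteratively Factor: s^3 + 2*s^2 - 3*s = (s)*(s^2 + 2*s - 3) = s*(s - 1)*(s + 3)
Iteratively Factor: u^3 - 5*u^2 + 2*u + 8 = (u - 4)*(u^2 - u - 2) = (u - 4)*(u - 2)*(u + 1)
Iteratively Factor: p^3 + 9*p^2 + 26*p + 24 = (p + 2)*(p^2 + 7*p + 12) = (p + 2)*(p + 4)*(p + 3)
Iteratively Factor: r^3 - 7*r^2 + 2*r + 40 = (r - 5)*(r^2 - 2*r - 8) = (r - 5)*(r + 2)*(r - 4)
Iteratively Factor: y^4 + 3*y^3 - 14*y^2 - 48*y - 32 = (y + 1)*(y^3 + 2*y^2 - 16*y - 32) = (y + 1)*(y + 2)*(y^2 - 16) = (y - 4)*(y + 1)*(y + 2)*(y + 4)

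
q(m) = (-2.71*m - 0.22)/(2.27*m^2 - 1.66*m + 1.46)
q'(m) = (1.66 - 4.54*m)*(-2.71*m - 0.22)/(2.27*m^2 - 1.66*m + 1.46)^2 - 2.71/(2.27*m^2 - 1.66*m + 1.46) = (6.1517*m^2 + 0.9988*m - 4.3218)/(5.1529*m^4 - 7.5364*m^3 + 9.384*m^2 - 4.8472*m + 2.1316)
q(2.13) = -0.73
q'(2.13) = 0.38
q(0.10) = -0.37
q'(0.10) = -2.40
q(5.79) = -0.23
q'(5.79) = 0.04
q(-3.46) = 0.27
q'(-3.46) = 0.06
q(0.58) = -1.42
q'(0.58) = -1.05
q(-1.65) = 0.41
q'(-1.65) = 0.10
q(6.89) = -0.19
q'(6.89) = 0.03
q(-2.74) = 0.31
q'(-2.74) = 0.07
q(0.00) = -0.15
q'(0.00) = -2.03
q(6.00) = -0.23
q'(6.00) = 0.04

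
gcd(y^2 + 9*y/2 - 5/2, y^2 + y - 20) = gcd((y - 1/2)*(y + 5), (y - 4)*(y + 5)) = y + 5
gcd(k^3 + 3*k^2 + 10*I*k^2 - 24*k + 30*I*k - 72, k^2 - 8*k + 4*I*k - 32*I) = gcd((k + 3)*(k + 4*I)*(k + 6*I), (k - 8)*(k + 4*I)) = k + 4*I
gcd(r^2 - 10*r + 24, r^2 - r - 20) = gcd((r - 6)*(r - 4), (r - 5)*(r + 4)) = 1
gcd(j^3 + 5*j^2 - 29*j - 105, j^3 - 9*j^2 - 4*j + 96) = j + 3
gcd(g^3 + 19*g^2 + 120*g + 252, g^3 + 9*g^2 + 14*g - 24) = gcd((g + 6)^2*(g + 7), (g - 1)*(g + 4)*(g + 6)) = g + 6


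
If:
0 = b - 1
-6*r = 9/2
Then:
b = 1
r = -3/4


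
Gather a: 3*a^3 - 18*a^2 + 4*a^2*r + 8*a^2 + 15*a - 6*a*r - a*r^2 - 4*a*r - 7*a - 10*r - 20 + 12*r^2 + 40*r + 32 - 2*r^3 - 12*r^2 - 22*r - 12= 3*a^3 + a^2*(4*r - 10) + a*(-r^2 - 10*r + 8) - 2*r^3 + 8*r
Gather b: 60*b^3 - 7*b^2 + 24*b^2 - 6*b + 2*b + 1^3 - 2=60*b^3 + 17*b^2 - 4*b - 1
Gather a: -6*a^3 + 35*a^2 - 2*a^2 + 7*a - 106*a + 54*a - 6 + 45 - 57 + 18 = -6*a^3 + 33*a^2 - 45*a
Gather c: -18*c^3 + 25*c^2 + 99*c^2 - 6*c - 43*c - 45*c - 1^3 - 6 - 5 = -18*c^3 + 124*c^2 - 94*c - 12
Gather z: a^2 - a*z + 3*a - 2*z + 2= a^2 + 3*a + z*(-a - 2) + 2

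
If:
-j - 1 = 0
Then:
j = -1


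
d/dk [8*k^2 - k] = 16*k - 1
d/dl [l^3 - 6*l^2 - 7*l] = 3*l^2 - 12*l - 7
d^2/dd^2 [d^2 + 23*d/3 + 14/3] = 2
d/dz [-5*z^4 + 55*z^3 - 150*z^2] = 5*z*(-4*z^2 + 33*z - 60)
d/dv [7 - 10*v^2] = -20*v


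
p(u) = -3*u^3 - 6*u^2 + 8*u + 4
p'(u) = -9*u^2 - 12*u + 8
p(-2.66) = -3.27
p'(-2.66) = -23.76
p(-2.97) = 5.91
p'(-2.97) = -35.75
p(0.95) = 3.61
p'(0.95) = -11.52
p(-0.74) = -3.99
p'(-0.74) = 11.95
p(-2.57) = -5.27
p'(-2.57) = -20.60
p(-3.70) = 44.22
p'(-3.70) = -70.81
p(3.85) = -225.33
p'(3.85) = -171.60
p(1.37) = -4.02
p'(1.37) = -25.33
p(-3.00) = 7.00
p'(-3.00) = -37.00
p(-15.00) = 8659.00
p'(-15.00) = -1837.00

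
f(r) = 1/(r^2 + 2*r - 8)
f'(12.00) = 0.00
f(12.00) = 0.01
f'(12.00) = 0.00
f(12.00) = 0.01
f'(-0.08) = -0.03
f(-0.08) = -0.12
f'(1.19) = -0.25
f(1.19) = -0.24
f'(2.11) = -13.77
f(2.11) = 1.49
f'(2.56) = -0.53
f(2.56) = 0.27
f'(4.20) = -0.03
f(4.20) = 0.06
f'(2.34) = -1.44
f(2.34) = 0.46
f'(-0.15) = -0.02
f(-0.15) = -0.12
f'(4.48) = -0.02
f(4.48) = 0.05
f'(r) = (-2*r - 2)/(r^2 + 2*r - 8)^2 = 2*(-r - 1)/(r^2 + 2*r - 8)^2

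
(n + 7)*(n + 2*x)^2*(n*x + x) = n^4*x + 4*n^3*x^2 + 8*n^3*x + 4*n^2*x^3 + 32*n^2*x^2 + 7*n^2*x + 32*n*x^3 + 28*n*x^2 + 28*x^3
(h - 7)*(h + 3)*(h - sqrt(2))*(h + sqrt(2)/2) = h^4 - 4*h^3 - sqrt(2)*h^3/2 - 22*h^2 + 2*sqrt(2)*h^2 + 4*h + 21*sqrt(2)*h/2 + 21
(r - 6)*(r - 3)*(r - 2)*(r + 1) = r^4 - 10*r^3 + 25*r^2 - 36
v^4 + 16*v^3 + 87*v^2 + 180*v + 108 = (v + 1)*(v + 3)*(v + 6)^2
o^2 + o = o*(o + 1)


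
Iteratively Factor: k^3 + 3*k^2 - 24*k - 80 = (k + 4)*(k^2 - k - 20) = (k + 4)^2*(k - 5)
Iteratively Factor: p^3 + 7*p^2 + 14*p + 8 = (p + 2)*(p^2 + 5*p + 4) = (p + 1)*(p + 2)*(p + 4)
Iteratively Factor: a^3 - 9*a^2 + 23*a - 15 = (a - 5)*(a^2 - 4*a + 3) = (a - 5)*(a - 3)*(a - 1)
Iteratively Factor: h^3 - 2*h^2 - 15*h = (h)*(h^2 - 2*h - 15) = h*(h - 5)*(h + 3)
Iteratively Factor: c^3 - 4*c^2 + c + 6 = (c + 1)*(c^2 - 5*c + 6) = (c - 2)*(c + 1)*(c - 3)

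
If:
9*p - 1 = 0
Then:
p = 1/9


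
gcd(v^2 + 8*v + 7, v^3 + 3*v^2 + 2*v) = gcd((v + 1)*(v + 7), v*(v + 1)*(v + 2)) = v + 1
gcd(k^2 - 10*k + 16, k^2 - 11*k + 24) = k - 8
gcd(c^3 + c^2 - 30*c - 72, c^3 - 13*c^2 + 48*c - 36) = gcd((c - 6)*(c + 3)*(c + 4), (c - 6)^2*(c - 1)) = c - 6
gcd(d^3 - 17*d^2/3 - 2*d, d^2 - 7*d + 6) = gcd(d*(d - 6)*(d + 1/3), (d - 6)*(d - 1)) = d - 6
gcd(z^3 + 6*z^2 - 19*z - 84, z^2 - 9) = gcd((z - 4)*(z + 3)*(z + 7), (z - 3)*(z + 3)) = z + 3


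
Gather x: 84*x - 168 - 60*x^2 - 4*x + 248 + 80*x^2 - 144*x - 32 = 20*x^2 - 64*x + 48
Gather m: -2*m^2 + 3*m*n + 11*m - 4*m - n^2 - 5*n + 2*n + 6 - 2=-2*m^2 + m*(3*n + 7) - n^2 - 3*n + 4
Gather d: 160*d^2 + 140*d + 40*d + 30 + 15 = 160*d^2 + 180*d + 45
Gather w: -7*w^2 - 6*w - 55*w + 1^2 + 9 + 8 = -7*w^2 - 61*w + 18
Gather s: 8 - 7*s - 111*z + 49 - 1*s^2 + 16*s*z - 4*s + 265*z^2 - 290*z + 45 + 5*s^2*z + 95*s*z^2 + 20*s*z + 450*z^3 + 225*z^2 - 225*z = s^2*(5*z - 1) + s*(95*z^2 + 36*z - 11) + 450*z^3 + 490*z^2 - 626*z + 102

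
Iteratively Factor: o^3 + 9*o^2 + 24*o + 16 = (o + 1)*(o^2 + 8*o + 16) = (o + 1)*(o + 4)*(o + 4)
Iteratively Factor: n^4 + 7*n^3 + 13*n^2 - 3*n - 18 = (n - 1)*(n^3 + 8*n^2 + 21*n + 18) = (n - 1)*(n + 3)*(n^2 + 5*n + 6) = (n - 1)*(n + 3)^2*(n + 2)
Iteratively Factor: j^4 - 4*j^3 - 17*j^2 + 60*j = (j + 4)*(j^3 - 8*j^2 + 15*j) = (j - 3)*(j + 4)*(j^2 - 5*j) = (j - 5)*(j - 3)*(j + 4)*(j)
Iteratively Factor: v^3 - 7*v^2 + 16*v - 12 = (v - 3)*(v^2 - 4*v + 4) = (v - 3)*(v - 2)*(v - 2)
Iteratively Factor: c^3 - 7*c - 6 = (c + 1)*(c^2 - c - 6) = (c - 3)*(c + 1)*(c + 2)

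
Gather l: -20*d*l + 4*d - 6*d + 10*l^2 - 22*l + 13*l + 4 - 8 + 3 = -2*d + 10*l^2 + l*(-20*d - 9) - 1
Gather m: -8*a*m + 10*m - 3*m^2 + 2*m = -3*m^2 + m*(12 - 8*a)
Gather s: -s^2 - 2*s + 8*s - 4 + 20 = -s^2 + 6*s + 16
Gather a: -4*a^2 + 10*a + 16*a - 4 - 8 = -4*a^2 + 26*a - 12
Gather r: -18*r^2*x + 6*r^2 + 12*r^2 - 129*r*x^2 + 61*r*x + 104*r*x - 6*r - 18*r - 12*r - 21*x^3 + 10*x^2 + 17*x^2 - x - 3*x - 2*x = r^2*(18 - 18*x) + r*(-129*x^2 + 165*x - 36) - 21*x^3 + 27*x^2 - 6*x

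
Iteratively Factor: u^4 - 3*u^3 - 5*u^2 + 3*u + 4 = (u + 1)*(u^3 - 4*u^2 - u + 4) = (u - 4)*(u + 1)*(u^2 - 1) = (u - 4)*(u - 1)*(u + 1)*(u + 1)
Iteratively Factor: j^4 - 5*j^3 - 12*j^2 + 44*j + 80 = (j - 4)*(j^3 - j^2 - 16*j - 20) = (j - 4)*(j + 2)*(j^2 - 3*j - 10) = (j - 5)*(j - 4)*(j + 2)*(j + 2)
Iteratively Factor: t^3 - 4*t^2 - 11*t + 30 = (t - 5)*(t^2 + t - 6) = (t - 5)*(t + 3)*(t - 2)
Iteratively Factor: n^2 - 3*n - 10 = (n + 2)*(n - 5)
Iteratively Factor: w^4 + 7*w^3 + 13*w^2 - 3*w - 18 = (w + 2)*(w^3 + 5*w^2 + 3*w - 9) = (w - 1)*(w + 2)*(w^2 + 6*w + 9) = (w - 1)*(w + 2)*(w + 3)*(w + 3)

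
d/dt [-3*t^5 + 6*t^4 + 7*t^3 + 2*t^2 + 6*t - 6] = -15*t^4 + 24*t^3 + 21*t^2 + 4*t + 6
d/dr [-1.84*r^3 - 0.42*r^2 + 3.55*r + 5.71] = -5.52*r^2 - 0.84*r + 3.55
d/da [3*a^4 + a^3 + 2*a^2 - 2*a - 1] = 12*a^3 + 3*a^2 + 4*a - 2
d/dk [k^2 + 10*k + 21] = 2*k + 10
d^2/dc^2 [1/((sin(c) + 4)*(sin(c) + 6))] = 2*(-2*sin(c)^4 - 15*sin(c)^3 + sin(c)^2 + 150*sin(c) + 76)/((sin(c) + 4)^3*(sin(c) + 6)^3)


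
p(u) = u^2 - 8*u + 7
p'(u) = 2*u - 8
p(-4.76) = 67.74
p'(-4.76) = -17.52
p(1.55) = -3.00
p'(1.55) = -4.90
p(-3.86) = 52.78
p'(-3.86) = -15.72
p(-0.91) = 15.11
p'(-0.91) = -9.82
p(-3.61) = 48.91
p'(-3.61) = -15.22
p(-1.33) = 19.41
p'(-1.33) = -10.66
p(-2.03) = 27.36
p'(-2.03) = -12.06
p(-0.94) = 15.40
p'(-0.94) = -9.88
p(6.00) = -5.00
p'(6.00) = 4.00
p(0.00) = 7.00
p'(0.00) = -8.00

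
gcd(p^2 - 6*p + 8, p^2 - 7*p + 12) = p - 4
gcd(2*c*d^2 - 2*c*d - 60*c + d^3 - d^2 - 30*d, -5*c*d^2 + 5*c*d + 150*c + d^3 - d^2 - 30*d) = d^2 - d - 30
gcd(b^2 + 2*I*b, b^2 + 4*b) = b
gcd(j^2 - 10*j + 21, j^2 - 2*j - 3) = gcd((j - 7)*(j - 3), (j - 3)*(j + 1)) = j - 3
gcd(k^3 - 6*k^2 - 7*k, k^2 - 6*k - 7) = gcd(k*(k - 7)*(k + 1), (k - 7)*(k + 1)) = k^2 - 6*k - 7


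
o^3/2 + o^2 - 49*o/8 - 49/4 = (o/2 + 1)*(o - 7/2)*(o + 7/2)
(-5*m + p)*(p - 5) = -5*m*p + 25*m + p^2 - 5*p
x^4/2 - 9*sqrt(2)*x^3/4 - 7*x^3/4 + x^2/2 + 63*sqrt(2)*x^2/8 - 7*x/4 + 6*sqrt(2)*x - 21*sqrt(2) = (x/2 + sqrt(2)/2)*(x - 7/2)*(x - 4*sqrt(2))*(x - 3*sqrt(2)/2)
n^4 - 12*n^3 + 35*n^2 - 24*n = n*(n - 8)*(n - 3)*(n - 1)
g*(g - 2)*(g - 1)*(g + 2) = g^4 - g^3 - 4*g^2 + 4*g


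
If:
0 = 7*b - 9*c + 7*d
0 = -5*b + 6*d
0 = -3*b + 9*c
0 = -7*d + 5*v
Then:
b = 0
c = 0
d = 0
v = 0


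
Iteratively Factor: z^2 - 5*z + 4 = (z - 4)*(z - 1)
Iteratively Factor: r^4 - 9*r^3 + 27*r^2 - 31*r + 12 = (r - 4)*(r^3 - 5*r^2 + 7*r - 3) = (r - 4)*(r - 1)*(r^2 - 4*r + 3) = (r - 4)*(r - 3)*(r - 1)*(r - 1)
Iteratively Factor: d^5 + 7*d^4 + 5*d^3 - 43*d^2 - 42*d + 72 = (d + 4)*(d^4 + 3*d^3 - 7*d^2 - 15*d + 18) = (d + 3)*(d + 4)*(d^3 - 7*d + 6) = (d - 2)*(d + 3)*(d + 4)*(d^2 + 2*d - 3) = (d - 2)*(d + 3)^2*(d + 4)*(d - 1)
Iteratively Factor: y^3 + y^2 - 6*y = (y + 3)*(y^2 - 2*y) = y*(y + 3)*(y - 2)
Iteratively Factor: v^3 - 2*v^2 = (v - 2)*(v^2) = v*(v - 2)*(v)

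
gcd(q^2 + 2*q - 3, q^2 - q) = q - 1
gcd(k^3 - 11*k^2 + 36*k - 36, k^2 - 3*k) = k - 3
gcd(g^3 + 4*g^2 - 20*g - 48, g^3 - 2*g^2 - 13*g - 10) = g + 2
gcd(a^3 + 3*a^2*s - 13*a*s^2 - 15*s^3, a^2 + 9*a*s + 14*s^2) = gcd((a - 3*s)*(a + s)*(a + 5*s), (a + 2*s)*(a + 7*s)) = 1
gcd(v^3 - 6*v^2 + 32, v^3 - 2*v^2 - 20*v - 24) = v + 2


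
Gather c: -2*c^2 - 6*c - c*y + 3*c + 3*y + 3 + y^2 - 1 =-2*c^2 + c*(-y - 3) + y^2 + 3*y + 2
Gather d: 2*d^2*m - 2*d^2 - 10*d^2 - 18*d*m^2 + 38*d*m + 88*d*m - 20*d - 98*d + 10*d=d^2*(2*m - 12) + d*(-18*m^2 + 126*m - 108)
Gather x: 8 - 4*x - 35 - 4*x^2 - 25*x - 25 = -4*x^2 - 29*x - 52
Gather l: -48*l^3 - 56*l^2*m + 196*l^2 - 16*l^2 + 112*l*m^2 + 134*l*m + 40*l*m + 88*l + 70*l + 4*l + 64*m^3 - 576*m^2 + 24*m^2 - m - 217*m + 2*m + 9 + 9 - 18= -48*l^3 + l^2*(180 - 56*m) + l*(112*m^2 + 174*m + 162) + 64*m^3 - 552*m^2 - 216*m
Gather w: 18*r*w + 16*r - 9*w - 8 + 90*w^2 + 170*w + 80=16*r + 90*w^2 + w*(18*r + 161) + 72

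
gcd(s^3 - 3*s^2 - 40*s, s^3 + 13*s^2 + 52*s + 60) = s + 5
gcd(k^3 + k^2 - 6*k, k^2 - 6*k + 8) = k - 2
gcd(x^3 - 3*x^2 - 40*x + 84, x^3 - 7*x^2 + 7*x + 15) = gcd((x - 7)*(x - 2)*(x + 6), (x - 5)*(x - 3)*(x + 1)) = 1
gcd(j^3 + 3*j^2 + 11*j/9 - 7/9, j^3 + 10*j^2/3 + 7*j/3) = j^2 + 10*j/3 + 7/3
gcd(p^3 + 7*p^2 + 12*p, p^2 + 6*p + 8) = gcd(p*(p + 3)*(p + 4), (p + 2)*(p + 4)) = p + 4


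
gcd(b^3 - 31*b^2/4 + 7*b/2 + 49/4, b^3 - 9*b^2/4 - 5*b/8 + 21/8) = b^2 - 3*b/4 - 7/4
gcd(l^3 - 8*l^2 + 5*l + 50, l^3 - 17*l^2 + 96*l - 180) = l - 5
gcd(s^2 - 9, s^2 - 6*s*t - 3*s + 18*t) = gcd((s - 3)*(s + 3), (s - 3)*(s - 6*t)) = s - 3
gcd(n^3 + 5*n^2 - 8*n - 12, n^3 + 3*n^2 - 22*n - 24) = n^2 + 7*n + 6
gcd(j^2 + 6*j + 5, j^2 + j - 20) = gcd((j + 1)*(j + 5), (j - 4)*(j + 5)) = j + 5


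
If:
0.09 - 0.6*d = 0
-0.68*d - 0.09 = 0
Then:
No Solution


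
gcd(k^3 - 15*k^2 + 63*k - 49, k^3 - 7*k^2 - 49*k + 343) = k^2 - 14*k + 49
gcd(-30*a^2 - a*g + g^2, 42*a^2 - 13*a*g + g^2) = 6*a - g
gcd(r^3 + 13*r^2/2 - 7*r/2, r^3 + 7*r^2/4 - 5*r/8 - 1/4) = r - 1/2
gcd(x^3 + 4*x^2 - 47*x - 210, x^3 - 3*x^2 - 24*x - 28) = x - 7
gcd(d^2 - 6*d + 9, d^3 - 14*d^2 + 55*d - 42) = 1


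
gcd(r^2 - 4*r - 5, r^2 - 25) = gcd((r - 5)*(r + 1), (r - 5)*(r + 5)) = r - 5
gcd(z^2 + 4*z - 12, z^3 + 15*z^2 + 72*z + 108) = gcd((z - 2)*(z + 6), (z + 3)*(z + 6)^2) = z + 6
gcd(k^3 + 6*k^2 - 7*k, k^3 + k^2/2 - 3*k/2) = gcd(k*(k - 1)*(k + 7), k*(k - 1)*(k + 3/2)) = k^2 - k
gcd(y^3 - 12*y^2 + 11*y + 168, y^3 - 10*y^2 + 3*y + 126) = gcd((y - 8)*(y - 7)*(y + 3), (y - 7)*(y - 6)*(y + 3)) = y^2 - 4*y - 21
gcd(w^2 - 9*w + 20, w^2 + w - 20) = w - 4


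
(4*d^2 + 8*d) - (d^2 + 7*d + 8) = 3*d^2 + d - 8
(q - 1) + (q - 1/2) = 2*q - 3/2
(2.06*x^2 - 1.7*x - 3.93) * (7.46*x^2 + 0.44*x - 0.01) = 15.3676*x^4 - 11.7756*x^3 - 30.0864*x^2 - 1.7122*x + 0.0393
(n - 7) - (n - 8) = 1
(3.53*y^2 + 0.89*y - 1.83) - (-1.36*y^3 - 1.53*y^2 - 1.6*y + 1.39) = 1.36*y^3 + 5.06*y^2 + 2.49*y - 3.22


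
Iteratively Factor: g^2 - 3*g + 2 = (g - 1)*(g - 2)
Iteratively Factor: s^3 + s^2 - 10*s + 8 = (s - 1)*(s^2 + 2*s - 8) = (s - 1)*(s + 4)*(s - 2)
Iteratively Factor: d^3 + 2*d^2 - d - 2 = (d + 1)*(d^2 + d - 2) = (d - 1)*(d + 1)*(d + 2)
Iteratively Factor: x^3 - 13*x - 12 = (x - 4)*(x^2 + 4*x + 3) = (x - 4)*(x + 1)*(x + 3)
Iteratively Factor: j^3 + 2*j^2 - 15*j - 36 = (j + 3)*(j^2 - j - 12) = (j + 3)^2*(j - 4)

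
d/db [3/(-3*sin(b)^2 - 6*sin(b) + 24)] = 2*(sin(b) + 1)*cos(b)/(sin(b)^2 + 2*sin(b) - 8)^2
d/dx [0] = 0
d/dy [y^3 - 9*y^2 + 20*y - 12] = 3*y^2 - 18*y + 20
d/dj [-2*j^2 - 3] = -4*j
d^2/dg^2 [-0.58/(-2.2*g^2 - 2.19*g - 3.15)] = (-5.6144*g^2 - 5.58888*g + 0.58*(4.4*g + 2.19)*(8.8*g + 4.38) - 8.0388)/(2.2*g^2 + 2.19*g + 3.15)^3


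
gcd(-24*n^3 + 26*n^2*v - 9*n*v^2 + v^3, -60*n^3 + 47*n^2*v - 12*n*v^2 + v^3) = 12*n^2 - 7*n*v + v^2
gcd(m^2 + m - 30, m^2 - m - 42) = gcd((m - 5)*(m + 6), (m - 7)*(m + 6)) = m + 6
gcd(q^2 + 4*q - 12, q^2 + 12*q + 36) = q + 6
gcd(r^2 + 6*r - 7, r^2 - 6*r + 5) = r - 1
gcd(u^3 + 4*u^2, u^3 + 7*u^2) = u^2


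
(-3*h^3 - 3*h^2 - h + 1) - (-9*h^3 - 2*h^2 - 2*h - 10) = 6*h^3 - h^2 + h + 11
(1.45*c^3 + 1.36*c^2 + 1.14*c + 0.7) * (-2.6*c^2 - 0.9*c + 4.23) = -3.77*c^5 - 4.841*c^4 + 1.9455*c^3 + 2.9068*c^2 + 4.1922*c + 2.961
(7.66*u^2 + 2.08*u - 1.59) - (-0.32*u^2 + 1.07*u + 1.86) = 7.98*u^2 + 1.01*u - 3.45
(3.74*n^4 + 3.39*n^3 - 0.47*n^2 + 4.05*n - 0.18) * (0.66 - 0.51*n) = -1.9074*n^5 + 0.7395*n^4 + 2.4771*n^3 - 2.3757*n^2 + 2.7648*n - 0.1188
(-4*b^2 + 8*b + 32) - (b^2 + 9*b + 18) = -5*b^2 - b + 14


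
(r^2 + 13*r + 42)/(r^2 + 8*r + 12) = (r + 7)/(r + 2)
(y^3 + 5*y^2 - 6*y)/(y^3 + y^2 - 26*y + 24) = y/(y - 4)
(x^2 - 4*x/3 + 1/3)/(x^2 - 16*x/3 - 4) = (-3*x^2 + 4*x - 1)/(-3*x^2 + 16*x + 12)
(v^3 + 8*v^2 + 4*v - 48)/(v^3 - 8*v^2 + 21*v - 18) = (v^2 + 10*v + 24)/(v^2 - 6*v + 9)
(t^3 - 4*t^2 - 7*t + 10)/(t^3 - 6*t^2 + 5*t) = (t + 2)/t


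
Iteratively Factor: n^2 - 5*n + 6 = (n - 2)*(n - 3)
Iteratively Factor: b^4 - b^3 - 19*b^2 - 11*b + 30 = (b - 1)*(b^3 - 19*b - 30) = (b - 1)*(b + 2)*(b^2 - 2*b - 15) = (b - 1)*(b + 2)*(b + 3)*(b - 5)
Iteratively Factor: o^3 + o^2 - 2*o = (o)*(o^2 + o - 2) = o*(o + 2)*(o - 1)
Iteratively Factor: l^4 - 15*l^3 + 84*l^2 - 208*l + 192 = (l - 4)*(l^3 - 11*l^2 + 40*l - 48) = (l - 4)^2*(l^2 - 7*l + 12) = (l - 4)^3*(l - 3)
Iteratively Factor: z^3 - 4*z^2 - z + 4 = (z + 1)*(z^2 - 5*z + 4) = (z - 1)*(z + 1)*(z - 4)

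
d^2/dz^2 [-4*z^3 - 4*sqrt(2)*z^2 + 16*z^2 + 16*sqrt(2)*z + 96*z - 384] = -24*z - 8*sqrt(2) + 32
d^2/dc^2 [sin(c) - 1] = -sin(c)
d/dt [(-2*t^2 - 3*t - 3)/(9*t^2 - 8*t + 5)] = (43*t^2 + 34*t - 39)/(81*t^4 - 144*t^3 + 154*t^2 - 80*t + 25)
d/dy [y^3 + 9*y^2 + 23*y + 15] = 3*y^2 + 18*y + 23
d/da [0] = 0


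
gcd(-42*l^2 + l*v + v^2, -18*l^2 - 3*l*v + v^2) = -6*l + v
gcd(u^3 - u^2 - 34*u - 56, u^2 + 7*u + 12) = u + 4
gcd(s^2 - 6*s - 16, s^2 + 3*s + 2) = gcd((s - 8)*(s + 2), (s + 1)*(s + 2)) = s + 2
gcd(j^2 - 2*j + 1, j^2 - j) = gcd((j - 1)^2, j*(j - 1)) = j - 1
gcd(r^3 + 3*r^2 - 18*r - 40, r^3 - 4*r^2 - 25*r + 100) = r^2 + r - 20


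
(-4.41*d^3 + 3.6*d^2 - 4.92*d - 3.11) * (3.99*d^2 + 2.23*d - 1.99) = -17.5959*d^5 + 4.5297*d^4 - 2.8269*d^3 - 30.5445*d^2 + 2.8555*d + 6.1889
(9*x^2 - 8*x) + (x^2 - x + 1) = 10*x^2 - 9*x + 1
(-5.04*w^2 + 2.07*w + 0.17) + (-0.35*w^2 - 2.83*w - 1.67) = -5.39*w^2 - 0.76*w - 1.5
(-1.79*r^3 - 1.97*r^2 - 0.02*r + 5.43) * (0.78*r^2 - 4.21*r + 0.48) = -1.3962*r^5 + 5.9993*r^4 + 7.4189*r^3 + 3.374*r^2 - 22.8699*r + 2.6064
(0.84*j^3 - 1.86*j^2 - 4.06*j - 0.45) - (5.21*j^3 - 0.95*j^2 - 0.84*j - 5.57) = -4.37*j^3 - 0.91*j^2 - 3.22*j + 5.12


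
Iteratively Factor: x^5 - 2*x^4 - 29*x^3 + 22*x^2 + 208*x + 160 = (x - 4)*(x^4 + 2*x^3 - 21*x^2 - 62*x - 40) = (x - 4)*(x + 1)*(x^3 + x^2 - 22*x - 40) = (x - 4)*(x + 1)*(x + 2)*(x^2 - x - 20) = (x - 5)*(x - 4)*(x + 1)*(x + 2)*(x + 4)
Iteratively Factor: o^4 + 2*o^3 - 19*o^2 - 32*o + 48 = (o - 1)*(o^3 + 3*o^2 - 16*o - 48) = (o - 1)*(o + 3)*(o^2 - 16) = (o - 4)*(o - 1)*(o + 3)*(o + 4)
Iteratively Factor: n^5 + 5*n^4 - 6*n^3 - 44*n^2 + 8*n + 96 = (n + 3)*(n^4 + 2*n^3 - 12*n^2 - 8*n + 32) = (n - 2)*(n + 3)*(n^3 + 4*n^2 - 4*n - 16) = (n - 2)^2*(n + 3)*(n^2 + 6*n + 8) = (n - 2)^2*(n + 3)*(n + 4)*(n + 2)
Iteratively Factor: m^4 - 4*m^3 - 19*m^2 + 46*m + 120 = (m - 4)*(m^3 - 19*m - 30) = (m - 4)*(m + 3)*(m^2 - 3*m - 10) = (m - 5)*(m - 4)*(m + 3)*(m + 2)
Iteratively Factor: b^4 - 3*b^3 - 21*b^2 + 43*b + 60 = (b + 1)*(b^3 - 4*b^2 - 17*b + 60) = (b - 3)*(b + 1)*(b^2 - b - 20) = (b - 5)*(b - 3)*(b + 1)*(b + 4)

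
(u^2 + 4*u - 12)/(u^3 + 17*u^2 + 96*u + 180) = (u - 2)/(u^2 + 11*u + 30)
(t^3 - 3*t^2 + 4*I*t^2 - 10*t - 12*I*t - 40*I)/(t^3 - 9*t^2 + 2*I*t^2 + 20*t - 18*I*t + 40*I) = (t^2 + t*(2 + 4*I) + 8*I)/(t^2 + t*(-4 + 2*I) - 8*I)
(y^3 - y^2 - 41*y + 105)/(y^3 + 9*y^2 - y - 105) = (y - 5)/(y + 5)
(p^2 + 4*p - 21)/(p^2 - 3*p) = (p + 7)/p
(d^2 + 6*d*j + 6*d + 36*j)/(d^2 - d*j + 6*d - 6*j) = (d + 6*j)/(d - j)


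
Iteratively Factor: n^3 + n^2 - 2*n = (n - 1)*(n^2 + 2*n) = n*(n - 1)*(n + 2)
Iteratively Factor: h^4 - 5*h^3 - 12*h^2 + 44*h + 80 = (h + 2)*(h^3 - 7*h^2 + 2*h + 40) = (h - 5)*(h + 2)*(h^2 - 2*h - 8) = (h - 5)*(h - 4)*(h + 2)*(h + 2)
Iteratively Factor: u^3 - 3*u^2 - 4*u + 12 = (u - 2)*(u^2 - u - 6) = (u - 3)*(u - 2)*(u + 2)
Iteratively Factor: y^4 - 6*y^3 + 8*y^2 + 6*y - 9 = (y + 1)*(y^3 - 7*y^2 + 15*y - 9) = (y - 1)*(y + 1)*(y^2 - 6*y + 9) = (y - 3)*(y - 1)*(y + 1)*(y - 3)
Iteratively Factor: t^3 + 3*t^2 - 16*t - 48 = (t - 4)*(t^2 + 7*t + 12) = (t - 4)*(t + 4)*(t + 3)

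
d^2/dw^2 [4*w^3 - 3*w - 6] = 24*w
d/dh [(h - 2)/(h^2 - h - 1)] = (h^2 - h - (h - 2)*(2*h - 1) - 1)/(-h^2 + h + 1)^2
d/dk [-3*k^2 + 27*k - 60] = 27 - 6*k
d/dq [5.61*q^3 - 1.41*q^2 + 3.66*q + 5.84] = 16.83*q^2 - 2.82*q + 3.66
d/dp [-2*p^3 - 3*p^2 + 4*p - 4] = -6*p^2 - 6*p + 4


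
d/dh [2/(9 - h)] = 2/(h - 9)^2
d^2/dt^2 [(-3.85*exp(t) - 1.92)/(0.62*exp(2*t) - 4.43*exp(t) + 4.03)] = (-1.47994*exp(4*t) - 13.526602*exp(3*t) + 73.5380760000001*exp(2*t) - 87.224225*exp(t) - 96.805033)*exp(t)/(0.238328*exp(6*t) - 5.108676*exp(5*t) + 41.14971*exp(4*t) - 153.351095*exp(3*t) + 267.473115*exp(2*t) - 215.841561*exp(t) + 65.450827)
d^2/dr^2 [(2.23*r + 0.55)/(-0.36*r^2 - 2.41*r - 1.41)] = (-(0.72*r + 2.41)*(1.44*r + 4.82)*(2.23*r + 0.55) + (4.8168*r + 11.1446)*(0.36*r^2 + 2.41*r + 1.41))/(0.36*r^2 + 2.41*r + 1.41)^3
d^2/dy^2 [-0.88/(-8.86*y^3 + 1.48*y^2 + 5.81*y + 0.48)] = ((2.6048 - 46.7808*y)*(-8.86*y^3 + 1.48*y^2 + 5.81*y + 0.48) - 0.88*(-53.16*y^2 + 5.92*y + 11.62)*(-26.58*y^2 + 2.96*y + 5.81))/(-8.86*y^3 + 1.48*y^2 + 5.81*y + 0.48)^3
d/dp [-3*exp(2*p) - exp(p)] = (-6*exp(p) - 1)*exp(p)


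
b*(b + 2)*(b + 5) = b^3 + 7*b^2 + 10*b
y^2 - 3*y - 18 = (y - 6)*(y + 3)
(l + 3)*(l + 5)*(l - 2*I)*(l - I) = l^4 + 8*l^3 - 3*I*l^3 + 13*l^2 - 24*I*l^2 - 16*l - 45*I*l - 30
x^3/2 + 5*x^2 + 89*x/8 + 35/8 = (x/2 + 1/4)*(x + 5/2)*(x + 7)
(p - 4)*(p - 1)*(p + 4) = p^3 - p^2 - 16*p + 16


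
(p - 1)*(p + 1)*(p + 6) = p^3 + 6*p^2 - p - 6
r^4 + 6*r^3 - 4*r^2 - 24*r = r*(r - 2)*(r + 2)*(r + 6)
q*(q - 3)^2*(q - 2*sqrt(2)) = q^4 - 6*q^3 - 2*sqrt(2)*q^3 + 9*q^2 + 12*sqrt(2)*q^2 - 18*sqrt(2)*q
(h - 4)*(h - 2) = h^2 - 6*h + 8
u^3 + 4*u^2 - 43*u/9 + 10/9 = (u - 2/3)*(u - 1/3)*(u + 5)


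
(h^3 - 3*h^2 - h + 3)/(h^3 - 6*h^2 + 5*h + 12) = (h - 1)/(h - 4)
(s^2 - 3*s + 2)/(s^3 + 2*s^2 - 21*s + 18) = (s - 2)/(s^2 + 3*s - 18)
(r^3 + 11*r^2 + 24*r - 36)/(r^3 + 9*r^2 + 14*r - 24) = (r + 6)/(r + 4)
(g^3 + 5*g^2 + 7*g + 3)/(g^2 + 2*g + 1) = g + 3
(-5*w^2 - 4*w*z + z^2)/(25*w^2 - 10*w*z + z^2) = (w + z)/(-5*w + z)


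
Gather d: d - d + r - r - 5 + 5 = 0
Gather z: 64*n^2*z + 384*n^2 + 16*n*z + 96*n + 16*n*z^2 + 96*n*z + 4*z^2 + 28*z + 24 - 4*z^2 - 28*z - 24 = 384*n^2 + 16*n*z^2 + 96*n + z*(64*n^2 + 112*n)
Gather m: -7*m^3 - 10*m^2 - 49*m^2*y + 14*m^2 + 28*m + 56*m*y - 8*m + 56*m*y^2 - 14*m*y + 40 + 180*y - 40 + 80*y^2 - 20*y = -7*m^3 + m^2*(4 - 49*y) + m*(56*y^2 + 42*y + 20) + 80*y^2 + 160*y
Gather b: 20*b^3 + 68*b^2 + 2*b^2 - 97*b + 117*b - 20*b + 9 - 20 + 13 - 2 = 20*b^3 + 70*b^2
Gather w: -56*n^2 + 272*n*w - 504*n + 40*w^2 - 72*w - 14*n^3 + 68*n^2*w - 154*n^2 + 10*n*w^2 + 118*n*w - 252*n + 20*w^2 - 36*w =-14*n^3 - 210*n^2 - 756*n + w^2*(10*n + 60) + w*(68*n^2 + 390*n - 108)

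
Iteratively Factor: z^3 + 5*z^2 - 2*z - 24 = (z + 4)*(z^2 + z - 6) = (z - 2)*(z + 4)*(z + 3)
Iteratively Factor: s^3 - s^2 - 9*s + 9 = (s - 3)*(s^2 + 2*s - 3) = (s - 3)*(s + 3)*(s - 1)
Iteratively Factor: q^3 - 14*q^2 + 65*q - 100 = (q - 4)*(q^2 - 10*q + 25) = (q - 5)*(q - 4)*(q - 5)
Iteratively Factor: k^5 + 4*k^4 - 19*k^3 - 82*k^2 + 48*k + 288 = (k + 3)*(k^4 + k^3 - 22*k^2 - 16*k + 96) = (k + 3)^2*(k^3 - 2*k^2 - 16*k + 32) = (k + 3)^2*(k + 4)*(k^2 - 6*k + 8) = (k - 2)*(k + 3)^2*(k + 4)*(k - 4)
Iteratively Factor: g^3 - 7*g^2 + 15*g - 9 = (g - 1)*(g^2 - 6*g + 9) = (g - 3)*(g - 1)*(g - 3)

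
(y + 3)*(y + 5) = y^2 + 8*y + 15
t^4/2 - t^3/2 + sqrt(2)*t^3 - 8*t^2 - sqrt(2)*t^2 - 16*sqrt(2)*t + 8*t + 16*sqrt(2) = (t/2 + sqrt(2))*(t - 4)*(t - 1)*(t + 4)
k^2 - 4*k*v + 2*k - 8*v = (k + 2)*(k - 4*v)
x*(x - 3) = x^2 - 3*x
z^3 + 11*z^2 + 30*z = z*(z + 5)*(z + 6)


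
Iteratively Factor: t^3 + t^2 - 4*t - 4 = (t + 1)*(t^2 - 4) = (t - 2)*(t + 1)*(t + 2)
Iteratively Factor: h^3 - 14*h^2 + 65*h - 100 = (h - 5)*(h^2 - 9*h + 20) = (h - 5)^2*(h - 4)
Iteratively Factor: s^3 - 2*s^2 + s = (s - 1)*(s^2 - s) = s*(s - 1)*(s - 1)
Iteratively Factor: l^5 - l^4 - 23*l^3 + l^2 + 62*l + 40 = (l + 4)*(l^4 - 5*l^3 - 3*l^2 + 13*l + 10) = (l + 1)*(l + 4)*(l^3 - 6*l^2 + 3*l + 10) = (l - 5)*(l + 1)*(l + 4)*(l^2 - l - 2) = (l - 5)*(l - 2)*(l + 1)*(l + 4)*(l + 1)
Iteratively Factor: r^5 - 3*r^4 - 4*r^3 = (r + 1)*(r^4 - 4*r^3) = r*(r + 1)*(r^3 - 4*r^2) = r^2*(r + 1)*(r^2 - 4*r) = r^3*(r + 1)*(r - 4)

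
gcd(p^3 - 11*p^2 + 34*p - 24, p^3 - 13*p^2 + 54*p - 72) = p^2 - 10*p + 24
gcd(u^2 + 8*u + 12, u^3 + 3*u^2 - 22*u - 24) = u + 6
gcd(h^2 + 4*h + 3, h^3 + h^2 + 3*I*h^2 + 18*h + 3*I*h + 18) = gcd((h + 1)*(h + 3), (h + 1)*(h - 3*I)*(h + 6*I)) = h + 1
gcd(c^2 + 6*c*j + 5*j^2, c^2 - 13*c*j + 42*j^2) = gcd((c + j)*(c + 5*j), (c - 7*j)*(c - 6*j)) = 1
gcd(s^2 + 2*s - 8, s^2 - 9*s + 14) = s - 2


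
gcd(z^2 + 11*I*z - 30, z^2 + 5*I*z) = z + 5*I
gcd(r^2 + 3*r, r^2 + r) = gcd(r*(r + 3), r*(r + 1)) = r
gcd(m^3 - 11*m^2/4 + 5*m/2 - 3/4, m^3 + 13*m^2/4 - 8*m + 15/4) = m^2 - 7*m/4 + 3/4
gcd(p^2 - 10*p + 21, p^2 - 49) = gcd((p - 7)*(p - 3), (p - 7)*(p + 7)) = p - 7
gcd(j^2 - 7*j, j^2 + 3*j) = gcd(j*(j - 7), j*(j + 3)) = j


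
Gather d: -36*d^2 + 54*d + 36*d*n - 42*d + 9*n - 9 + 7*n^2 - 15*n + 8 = -36*d^2 + d*(36*n + 12) + 7*n^2 - 6*n - 1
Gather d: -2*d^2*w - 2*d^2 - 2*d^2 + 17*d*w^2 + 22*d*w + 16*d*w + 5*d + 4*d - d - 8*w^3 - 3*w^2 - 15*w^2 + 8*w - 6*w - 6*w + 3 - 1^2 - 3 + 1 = d^2*(-2*w - 4) + d*(17*w^2 + 38*w + 8) - 8*w^3 - 18*w^2 - 4*w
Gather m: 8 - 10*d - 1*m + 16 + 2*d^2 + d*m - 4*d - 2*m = 2*d^2 - 14*d + m*(d - 3) + 24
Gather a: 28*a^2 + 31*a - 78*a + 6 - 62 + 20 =28*a^2 - 47*a - 36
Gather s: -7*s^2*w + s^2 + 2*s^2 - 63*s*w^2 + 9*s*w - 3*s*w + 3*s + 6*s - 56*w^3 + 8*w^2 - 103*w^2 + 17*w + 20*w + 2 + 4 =s^2*(3 - 7*w) + s*(-63*w^2 + 6*w + 9) - 56*w^3 - 95*w^2 + 37*w + 6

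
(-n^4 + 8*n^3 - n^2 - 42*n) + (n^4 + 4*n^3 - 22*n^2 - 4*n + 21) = 12*n^3 - 23*n^2 - 46*n + 21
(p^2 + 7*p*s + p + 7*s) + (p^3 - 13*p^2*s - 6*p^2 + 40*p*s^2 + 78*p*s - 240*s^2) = p^3 - 13*p^2*s - 5*p^2 + 40*p*s^2 + 85*p*s + p - 240*s^2 + 7*s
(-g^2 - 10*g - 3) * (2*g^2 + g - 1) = -2*g^4 - 21*g^3 - 15*g^2 + 7*g + 3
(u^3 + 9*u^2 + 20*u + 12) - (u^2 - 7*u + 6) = u^3 + 8*u^2 + 27*u + 6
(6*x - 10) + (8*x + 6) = 14*x - 4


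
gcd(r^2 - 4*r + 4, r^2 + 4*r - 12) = r - 2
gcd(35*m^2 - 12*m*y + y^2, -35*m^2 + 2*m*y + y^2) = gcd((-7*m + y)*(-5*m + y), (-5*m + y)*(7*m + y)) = -5*m + y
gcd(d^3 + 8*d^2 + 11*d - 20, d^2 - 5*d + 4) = d - 1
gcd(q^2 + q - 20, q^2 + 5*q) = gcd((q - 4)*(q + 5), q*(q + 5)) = q + 5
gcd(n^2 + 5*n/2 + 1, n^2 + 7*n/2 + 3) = n + 2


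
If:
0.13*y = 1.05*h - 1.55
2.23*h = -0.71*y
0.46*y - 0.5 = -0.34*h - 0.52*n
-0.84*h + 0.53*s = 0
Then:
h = 1.06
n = 3.22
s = 1.68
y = -3.34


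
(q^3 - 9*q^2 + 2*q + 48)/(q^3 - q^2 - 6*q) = (q - 8)/q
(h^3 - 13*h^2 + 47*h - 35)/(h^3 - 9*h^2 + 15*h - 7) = (h - 5)/(h - 1)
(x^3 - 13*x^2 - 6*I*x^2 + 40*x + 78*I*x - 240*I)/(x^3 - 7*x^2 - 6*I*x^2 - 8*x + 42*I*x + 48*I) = (x - 5)/(x + 1)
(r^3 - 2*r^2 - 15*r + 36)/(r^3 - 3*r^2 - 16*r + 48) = (r - 3)/(r - 4)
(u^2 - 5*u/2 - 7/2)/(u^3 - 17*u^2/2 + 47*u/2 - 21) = (u + 1)/(u^2 - 5*u + 6)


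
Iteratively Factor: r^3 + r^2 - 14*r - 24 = (r - 4)*(r^2 + 5*r + 6) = (r - 4)*(r + 3)*(r + 2)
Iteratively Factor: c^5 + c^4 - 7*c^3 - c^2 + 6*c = (c - 1)*(c^4 + 2*c^3 - 5*c^2 - 6*c) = (c - 1)*(c + 3)*(c^3 - c^2 - 2*c) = c*(c - 1)*(c + 3)*(c^2 - c - 2) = c*(c - 1)*(c + 1)*(c + 3)*(c - 2)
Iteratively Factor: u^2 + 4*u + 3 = (u + 3)*(u + 1)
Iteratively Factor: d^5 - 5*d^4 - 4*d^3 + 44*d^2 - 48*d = (d - 2)*(d^4 - 3*d^3 - 10*d^2 + 24*d) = (d - 2)*(d + 3)*(d^3 - 6*d^2 + 8*d) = (d - 4)*(d - 2)*(d + 3)*(d^2 - 2*d) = (d - 4)*(d - 2)^2*(d + 3)*(d)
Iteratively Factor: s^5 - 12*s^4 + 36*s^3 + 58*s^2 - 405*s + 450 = (s + 3)*(s^4 - 15*s^3 + 81*s^2 - 185*s + 150) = (s - 3)*(s + 3)*(s^3 - 12*s^2 + 45*s - 50) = (s - 5)*(s - 3)*(s + 3)*(s^2 - 7*s + 10) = (s - 5)^2*(s - 3)*(s + 3)*(s - 2)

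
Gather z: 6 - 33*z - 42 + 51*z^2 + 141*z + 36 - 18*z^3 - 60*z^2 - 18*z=-18*z^3 - 9*z^2 + 90*z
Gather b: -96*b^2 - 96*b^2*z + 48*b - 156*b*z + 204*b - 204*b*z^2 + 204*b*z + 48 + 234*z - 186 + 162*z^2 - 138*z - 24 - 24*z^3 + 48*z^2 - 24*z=b^2*(-96*z - 96) + b*(-204*z^2 + 48*z + 252) - 24*z^3 + 210*z^2 + 72*z - 162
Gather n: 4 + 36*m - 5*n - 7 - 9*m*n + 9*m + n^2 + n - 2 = 45*m + n^2 + n*(-9*m - 4) - 5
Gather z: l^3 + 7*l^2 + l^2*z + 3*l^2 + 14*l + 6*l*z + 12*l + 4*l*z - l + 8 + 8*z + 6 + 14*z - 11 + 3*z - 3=l^3 + 10*l^2 + 25*l + z*(l^2 + 10*l + 25)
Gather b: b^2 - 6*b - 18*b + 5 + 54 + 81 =b^2 - 24*b + 140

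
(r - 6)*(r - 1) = r^2 - 7*r + 6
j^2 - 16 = (j - 4)*(j + 4)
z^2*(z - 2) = z^3 - 2*z^2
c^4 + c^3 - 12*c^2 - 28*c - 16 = (c - 4)*(c + 1)*(c + 2)^2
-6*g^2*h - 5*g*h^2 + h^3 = h*(-6*g + h)*(g + h)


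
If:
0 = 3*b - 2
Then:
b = 2/3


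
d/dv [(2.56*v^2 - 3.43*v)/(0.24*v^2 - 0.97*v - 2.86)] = (-1.66*v^2 - 14.6432*v + 9.8098)/(0.0576*v^4 - 0.4656*v^3 - 0.4319*v^2 + 5.5484*v + 8.1796)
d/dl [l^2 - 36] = 2*l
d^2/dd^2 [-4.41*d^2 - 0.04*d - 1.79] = -8.82000000000000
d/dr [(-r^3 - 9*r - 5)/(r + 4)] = (-2*r^3 - 12*r^2 - 31)/(r^2 + 8*r + 16)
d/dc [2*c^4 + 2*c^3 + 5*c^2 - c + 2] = 8*c^3 + 6*c^2 + 10*c - 1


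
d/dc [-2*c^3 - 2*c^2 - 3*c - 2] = -6*c^2 - 4*c - 3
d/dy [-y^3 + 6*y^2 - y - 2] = -3*y^2 + 12*y - 1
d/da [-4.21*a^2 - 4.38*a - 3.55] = -8.42*a - 4.38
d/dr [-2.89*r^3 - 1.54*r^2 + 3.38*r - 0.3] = -8.67*r^2 - 3.08*r + 3.38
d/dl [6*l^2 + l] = 12*l + 1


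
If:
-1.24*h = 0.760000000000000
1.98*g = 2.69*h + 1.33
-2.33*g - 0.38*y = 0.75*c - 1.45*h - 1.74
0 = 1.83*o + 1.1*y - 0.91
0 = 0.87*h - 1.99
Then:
No Solution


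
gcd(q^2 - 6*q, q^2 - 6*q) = q^2 - 6*q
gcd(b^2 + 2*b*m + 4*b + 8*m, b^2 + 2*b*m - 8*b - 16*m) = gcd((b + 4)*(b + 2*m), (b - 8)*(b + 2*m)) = b + 2*m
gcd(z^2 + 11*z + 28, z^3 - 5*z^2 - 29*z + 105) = 1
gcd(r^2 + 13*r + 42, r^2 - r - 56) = r + 7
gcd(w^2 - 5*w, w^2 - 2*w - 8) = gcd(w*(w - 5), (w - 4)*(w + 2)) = 1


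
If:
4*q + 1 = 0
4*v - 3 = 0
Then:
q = -1/4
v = 3/4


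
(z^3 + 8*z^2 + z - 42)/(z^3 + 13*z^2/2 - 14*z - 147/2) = 2*(z - 2)/(2*z - 7)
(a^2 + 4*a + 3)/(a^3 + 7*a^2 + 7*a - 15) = (a + 1)/(a^2 + 4*a - 5)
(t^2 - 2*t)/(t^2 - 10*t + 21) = t*(t - 2)/(t^2 - 10*t + 21)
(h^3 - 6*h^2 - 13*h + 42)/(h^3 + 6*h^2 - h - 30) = (h - 7)/(h + 5)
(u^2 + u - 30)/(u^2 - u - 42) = (u - 5)/(u - 7)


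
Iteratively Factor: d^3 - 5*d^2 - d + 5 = (d - 5)*(d^2 - 1) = (d - 5)*(d - 1)*(d + 1)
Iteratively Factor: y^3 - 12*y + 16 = (y - 2)*(y^2 + 2*y - 8) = (y - 2)^2*(y + 4)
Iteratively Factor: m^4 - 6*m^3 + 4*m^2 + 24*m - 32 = (m - 2)*(m^3 - 4*m^2 - 4*m + 16) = (m - 2)*(m + 2)*(m^2 - 6*m + 8) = (m - 2)^2*(m + 2)*(m - 4)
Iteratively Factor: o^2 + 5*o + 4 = (o + 1)*(o + 4)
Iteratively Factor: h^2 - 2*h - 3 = (h + 1)*(h - 3)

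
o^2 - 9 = (o - 3)*(o + 3)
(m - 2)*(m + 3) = m^2 + m - 6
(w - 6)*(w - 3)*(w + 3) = w^3 - 6*w^2 - 9*w + 54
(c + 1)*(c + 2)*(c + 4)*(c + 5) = c^4 + 12*c^3 + 49*c^2 + 78*c + 40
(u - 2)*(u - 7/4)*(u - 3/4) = u^3 - 9*u^2/2 + 101*u/16 - 21/8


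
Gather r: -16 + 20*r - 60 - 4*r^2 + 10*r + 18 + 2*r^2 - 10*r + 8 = -2*r^2 + 20*r - 50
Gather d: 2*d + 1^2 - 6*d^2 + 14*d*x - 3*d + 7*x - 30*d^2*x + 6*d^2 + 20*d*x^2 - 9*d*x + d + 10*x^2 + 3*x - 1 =-30*d^2*x + d*(20*x^2 + 5*x) + 10*x^2 + 10*x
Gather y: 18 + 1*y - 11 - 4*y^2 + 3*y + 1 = -4*y^2 + 4*y + 8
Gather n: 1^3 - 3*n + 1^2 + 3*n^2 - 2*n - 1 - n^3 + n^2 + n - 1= -n^3 + 4*n^2 - 4*n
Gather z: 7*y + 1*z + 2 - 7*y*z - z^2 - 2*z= 7*y - z^2 + z*(-7*y - 1) + 2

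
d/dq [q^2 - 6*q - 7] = 2*q - 6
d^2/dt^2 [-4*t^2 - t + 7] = -8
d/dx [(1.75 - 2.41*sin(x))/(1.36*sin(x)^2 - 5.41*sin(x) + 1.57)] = (3.2776*sin(x)^2 - 4.76*sin(x) + 5.6838)*cos(x)/(1.8496*sin(x)^4 - 14.7152*sin(x)^3 + 33.5385*sin(x)^2 - 16.9874*sin(x) + 2.4649)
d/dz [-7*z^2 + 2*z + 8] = 2 - 14*z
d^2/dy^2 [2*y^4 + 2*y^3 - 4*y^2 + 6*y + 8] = 24*y^2 + 12*y - 8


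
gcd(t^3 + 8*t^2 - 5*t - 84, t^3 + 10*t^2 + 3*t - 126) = t^2 + 4*t - 21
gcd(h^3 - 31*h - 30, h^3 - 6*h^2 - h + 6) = h^2 - 5*h - 6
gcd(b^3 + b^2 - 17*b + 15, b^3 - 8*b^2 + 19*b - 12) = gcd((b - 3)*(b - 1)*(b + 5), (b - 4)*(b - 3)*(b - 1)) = b^2 - 4*b + 3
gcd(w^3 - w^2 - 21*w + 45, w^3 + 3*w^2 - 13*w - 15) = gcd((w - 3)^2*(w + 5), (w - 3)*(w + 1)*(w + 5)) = w^2 + 2*w - 15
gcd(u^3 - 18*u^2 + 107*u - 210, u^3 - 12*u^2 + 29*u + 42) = u^2 - 13*u + 42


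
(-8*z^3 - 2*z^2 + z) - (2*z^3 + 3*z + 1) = -10*z^3 - 2*z^2 - 2*z - 1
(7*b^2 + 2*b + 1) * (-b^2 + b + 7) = -7*b^4 + 5*b^3 + 50*b^2 + 15*b + 7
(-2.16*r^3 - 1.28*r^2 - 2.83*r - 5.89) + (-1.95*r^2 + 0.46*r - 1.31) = -2.16*r^3 - 3.23*r^2 - 2.37*r - 7.2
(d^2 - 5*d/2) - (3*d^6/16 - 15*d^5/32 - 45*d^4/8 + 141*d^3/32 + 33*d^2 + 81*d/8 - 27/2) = -3*d^6/16 + 15*d^5/32 + 45*d^4/8 - 141*d^3/32 - 32*d^2 - 101*d/8 + 27/2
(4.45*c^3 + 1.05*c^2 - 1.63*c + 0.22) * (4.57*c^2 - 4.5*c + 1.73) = 20.3365*c^5 - 15.2265*c^4 - 4.4756*c^3 + 10.1569*c^2 - 3.8099*c + 0.3806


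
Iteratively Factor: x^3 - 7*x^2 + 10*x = (x)*(x^2 - 7*x + 10) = x*(x - 2)*(x - 5)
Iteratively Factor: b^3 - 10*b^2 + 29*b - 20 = (b - 1)*(b^2 - 9*b + 20) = (b - 5)*(b - 1)*(b - 4)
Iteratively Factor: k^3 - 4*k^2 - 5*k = (k + 1)*(k^2 - 5*k) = k*(k + 1)*(k - 5)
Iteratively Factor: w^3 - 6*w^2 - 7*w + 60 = (w - 4)*(w^2 - 2*w - 15) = (w - 4)*(w + 3)*(w - 5)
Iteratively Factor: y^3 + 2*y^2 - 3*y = (y - 1)*(y^2 + 3*y) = y*(y - 1)*(y + 3)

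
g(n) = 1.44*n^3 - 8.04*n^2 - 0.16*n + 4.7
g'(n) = 4.32*n^2 - 16.08*n - 0.16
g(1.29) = -5.79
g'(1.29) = -13.71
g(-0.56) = 2.02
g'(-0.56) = 10.20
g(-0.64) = 1.13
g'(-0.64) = 11.90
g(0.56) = 2.34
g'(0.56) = -7.81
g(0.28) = 4.06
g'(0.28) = -4.32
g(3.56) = -32.80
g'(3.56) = -2.65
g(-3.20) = -124.30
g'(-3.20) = 95.53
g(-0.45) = 3.01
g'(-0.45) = 7.95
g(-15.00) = -6661.90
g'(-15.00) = 1213.04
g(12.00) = 1333.34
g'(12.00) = 428.96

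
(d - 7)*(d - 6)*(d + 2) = d^3 - 11*d^2 + 16*d + 84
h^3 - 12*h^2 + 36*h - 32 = (h - 8)*(h - 2)^2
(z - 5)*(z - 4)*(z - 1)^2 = z^4 - 11*z^3 + 39*z^2 - 49*z + 20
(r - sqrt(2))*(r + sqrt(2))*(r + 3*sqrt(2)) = r^3 + 3*sqrt(2)*r^2 - 2*r - 6*sqrt(2)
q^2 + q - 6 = (q - 2)*(q + 3)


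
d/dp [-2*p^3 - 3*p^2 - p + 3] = -6*p^2 - 6*p - 1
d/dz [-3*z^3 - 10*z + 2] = -9*z^2 - 10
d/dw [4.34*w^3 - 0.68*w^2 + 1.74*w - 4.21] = 13.02*w^2 - 1.36*w + 1.74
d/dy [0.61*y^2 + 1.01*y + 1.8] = 1.22*y + 1.01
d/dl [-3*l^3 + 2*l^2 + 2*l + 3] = -9*l^2 + 4*l + 2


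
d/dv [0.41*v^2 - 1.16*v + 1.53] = 0.82*v - 1.16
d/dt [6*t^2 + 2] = 12*t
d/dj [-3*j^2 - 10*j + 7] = -6*j - 10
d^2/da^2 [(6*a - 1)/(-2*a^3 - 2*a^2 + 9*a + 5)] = 2*(-72*a^5 - 48*a^4 - 100*a^3 - 402*a^2 - 204*a + 361)/(8*a^9 + 24*a^8 - 84*a^7 - 268*a^6 + 258*a^5 + 966*a^4 - 39*a^3 - 1065*a^2 - 675*a - 125)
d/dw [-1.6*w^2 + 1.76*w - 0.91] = 1.76 - 3.2*w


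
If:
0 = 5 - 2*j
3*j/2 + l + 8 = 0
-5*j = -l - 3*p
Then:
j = 5/2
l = -47/4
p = 97/12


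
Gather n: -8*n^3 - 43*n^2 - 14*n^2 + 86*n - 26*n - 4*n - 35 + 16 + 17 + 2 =-8*n^3 - 57*n^2 + 56*n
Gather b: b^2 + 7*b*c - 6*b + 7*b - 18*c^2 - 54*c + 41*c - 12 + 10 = b^2 + b*(7*c + 1) - 18*c^2 - 13*c - 2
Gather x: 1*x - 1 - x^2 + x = -x^2 + 2*x - 1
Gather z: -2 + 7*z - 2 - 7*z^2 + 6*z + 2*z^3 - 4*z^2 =2*z^3 - 11*z^2 + 13*z - 4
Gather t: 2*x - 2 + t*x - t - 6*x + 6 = t*(x - 1) - 4*x + 4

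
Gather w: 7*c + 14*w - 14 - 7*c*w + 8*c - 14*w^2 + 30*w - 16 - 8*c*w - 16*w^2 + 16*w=15*c - 30*w^2 + w*(60 - 15*c) - 30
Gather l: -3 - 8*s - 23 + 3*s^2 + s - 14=3*s^2 - 7*s - 40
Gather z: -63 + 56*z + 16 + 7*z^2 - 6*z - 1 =7*z^2 + 50*z - 48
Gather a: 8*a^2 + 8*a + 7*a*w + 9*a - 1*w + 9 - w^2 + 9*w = 8*a^2 + a*(7*w + 17) - w^2 + 8*w + 9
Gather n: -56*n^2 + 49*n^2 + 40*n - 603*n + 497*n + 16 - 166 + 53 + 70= -7*n^2 - 66*n - 27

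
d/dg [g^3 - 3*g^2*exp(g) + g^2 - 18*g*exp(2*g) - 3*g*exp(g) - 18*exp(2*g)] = -3*g^2*exp(g) + 3*g^2 - 36*g*exp(2*g) - 9*g*exp(g) + 2*g - 54*exp(2*g) - 3*exp(g)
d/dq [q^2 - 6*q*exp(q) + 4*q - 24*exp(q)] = -6*q*exp(q) + 2*q - 30*exp(q) + 4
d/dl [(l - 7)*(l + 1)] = 2*l - 6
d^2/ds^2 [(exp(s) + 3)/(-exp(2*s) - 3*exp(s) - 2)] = (-exp(4*s) - 9*exp(3*s) - 15*exp(2*s) + 3*exp(s) + 14)*exp(s)/(exp(6*s) + 9*exp(5*s) + 33*exp(4*s) + 63*exp(3*s) + 66*exp(2*s) + 36*exp(s) + 8)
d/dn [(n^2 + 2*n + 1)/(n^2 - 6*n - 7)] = -8/(n^2 - 14*n + 49)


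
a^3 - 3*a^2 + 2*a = a*(a - 2)*(a - 1)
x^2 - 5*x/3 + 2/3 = (x - 1)*(x - 2/3)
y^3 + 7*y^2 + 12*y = y*(y + 3)*(y + 4)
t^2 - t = t*(t - 1)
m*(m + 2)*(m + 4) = m^3 + 6*m^2 + 8*m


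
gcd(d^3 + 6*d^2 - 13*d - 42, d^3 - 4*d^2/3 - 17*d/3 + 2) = d^2 - d - 6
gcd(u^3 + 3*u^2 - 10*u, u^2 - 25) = u + 5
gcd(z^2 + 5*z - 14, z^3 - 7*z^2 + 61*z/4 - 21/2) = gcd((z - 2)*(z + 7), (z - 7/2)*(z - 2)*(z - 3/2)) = z - 2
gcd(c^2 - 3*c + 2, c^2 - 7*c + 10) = c - 2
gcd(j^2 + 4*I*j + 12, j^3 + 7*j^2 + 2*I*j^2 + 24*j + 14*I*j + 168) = j + 6*I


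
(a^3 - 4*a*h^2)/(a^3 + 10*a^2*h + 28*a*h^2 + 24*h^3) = a*(a - 2*h)/(a^2 + 8*a*h + 12*h^2)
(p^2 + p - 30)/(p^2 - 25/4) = 4*(p^2 + p - 30)/(4*p^2 - 25)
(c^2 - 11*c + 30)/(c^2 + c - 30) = (c - 6)/(c + 6)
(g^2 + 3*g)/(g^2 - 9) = g/(g - 3)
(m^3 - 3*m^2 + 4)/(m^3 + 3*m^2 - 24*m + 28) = (m + 1)/(m + 7)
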